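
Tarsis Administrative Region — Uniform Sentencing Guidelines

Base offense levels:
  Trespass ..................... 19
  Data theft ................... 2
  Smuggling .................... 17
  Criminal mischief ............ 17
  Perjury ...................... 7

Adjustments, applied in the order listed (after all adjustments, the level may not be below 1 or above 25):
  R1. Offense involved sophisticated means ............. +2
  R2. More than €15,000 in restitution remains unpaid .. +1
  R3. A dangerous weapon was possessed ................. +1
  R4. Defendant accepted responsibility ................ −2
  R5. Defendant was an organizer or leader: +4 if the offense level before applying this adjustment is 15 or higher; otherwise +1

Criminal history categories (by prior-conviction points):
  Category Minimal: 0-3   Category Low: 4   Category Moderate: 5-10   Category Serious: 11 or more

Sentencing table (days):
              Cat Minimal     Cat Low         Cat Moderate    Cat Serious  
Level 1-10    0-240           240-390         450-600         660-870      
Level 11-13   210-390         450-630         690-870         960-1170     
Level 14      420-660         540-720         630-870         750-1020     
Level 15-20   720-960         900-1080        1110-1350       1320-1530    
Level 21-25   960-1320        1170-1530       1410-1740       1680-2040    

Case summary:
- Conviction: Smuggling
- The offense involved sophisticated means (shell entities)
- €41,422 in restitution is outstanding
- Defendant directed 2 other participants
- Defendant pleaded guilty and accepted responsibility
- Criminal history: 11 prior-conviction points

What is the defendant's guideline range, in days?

Base offense level for smuggling: 17.
R1 applies: 17 + 2 = 19.
R2 applies: 19 + 1 = 20.
R4 applies: 20 − 2 = 18.
R5 applies (level before this adjustment is 18 ≥ 15, so +4): 18 + 4 = 22.
Final offense level: 22.
Criminal history: 11 prior points → Category Serious (11+).
Level 22 falls in the 21-25 band.
Grid: Level 21-25 × Category Serious = 1680-2040 days.

1680-2040 days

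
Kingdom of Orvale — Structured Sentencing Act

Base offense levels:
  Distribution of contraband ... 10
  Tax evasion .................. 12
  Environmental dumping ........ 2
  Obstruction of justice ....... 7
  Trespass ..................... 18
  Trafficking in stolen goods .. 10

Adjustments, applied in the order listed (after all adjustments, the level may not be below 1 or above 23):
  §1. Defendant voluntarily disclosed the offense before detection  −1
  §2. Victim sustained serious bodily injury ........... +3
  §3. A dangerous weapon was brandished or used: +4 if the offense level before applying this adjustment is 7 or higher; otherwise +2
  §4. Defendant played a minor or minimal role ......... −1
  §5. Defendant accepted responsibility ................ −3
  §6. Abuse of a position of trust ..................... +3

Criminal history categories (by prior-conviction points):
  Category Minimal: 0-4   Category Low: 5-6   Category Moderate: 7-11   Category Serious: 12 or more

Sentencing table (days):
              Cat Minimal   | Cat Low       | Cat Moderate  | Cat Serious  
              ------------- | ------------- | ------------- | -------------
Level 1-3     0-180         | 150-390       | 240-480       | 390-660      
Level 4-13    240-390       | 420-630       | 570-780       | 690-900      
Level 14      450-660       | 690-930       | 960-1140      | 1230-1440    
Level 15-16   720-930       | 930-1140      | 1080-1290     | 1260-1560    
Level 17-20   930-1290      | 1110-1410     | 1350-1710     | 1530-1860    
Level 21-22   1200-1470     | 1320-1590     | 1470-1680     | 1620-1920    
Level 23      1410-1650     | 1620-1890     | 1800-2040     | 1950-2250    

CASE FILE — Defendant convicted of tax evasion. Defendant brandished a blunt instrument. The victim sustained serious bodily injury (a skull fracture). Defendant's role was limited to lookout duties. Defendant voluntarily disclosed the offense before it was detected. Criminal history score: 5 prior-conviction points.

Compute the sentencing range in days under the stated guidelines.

1110-1410 days

Base offense level for tax evasion: 12.
§1 applies: 12 − 1 = 11.
§2 applies: 11 + 3 = 14.
§3 applies (level before this adjustment is 14 ≥ 7, so +4): 14 + 4 = 18.
§4 applies: 18 − 1 = 17.
§6 does not apply.
Final offense level: 17.
Criminal history: 5 prior points → Category Low (5-6).
Level 17 falls in the 17-20 band.
Grid: Level 17-20 × Category Low = 1110-1410 days.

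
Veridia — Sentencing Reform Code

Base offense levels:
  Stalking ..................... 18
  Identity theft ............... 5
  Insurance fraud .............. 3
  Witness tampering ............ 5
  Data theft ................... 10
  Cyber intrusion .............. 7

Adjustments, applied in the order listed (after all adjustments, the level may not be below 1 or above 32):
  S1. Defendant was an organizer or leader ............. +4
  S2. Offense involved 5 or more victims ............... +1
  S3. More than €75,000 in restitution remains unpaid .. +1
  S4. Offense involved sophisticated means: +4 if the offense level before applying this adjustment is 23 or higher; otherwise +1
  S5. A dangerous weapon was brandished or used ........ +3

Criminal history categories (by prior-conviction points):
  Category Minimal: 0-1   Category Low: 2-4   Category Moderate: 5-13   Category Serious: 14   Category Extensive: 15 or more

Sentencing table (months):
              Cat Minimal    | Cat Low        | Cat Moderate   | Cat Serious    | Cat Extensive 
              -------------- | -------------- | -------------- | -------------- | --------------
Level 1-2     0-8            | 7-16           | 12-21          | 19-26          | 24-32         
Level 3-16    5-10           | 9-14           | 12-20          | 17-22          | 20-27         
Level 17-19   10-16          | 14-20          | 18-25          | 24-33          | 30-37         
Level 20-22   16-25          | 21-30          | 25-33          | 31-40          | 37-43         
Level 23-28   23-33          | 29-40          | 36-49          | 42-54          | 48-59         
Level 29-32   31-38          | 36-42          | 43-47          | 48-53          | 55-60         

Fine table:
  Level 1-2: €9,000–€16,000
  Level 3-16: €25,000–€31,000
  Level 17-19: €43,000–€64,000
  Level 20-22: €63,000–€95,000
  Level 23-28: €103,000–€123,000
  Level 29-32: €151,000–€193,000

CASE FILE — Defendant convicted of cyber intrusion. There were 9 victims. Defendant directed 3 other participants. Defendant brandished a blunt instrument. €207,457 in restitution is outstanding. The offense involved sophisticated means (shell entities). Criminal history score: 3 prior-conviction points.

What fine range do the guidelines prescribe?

Base offense level for cyber intrusion: 7.
S1 applies: 7 + 4 = 11.
S2 applies: 11 + 1 = 12.
S3 applies: 12 + 1 = 13.
S4 applies (level before this adjustment is 13 < 23, so +1): 13 + 1 = 14.
S5 applies: 14 + 3 = 17.
Final offense level: 17.
Level 17 falls in the 17-19 band.
Fine table: Level 17-19 → €43,000–€64,000.

€43,000–€64,000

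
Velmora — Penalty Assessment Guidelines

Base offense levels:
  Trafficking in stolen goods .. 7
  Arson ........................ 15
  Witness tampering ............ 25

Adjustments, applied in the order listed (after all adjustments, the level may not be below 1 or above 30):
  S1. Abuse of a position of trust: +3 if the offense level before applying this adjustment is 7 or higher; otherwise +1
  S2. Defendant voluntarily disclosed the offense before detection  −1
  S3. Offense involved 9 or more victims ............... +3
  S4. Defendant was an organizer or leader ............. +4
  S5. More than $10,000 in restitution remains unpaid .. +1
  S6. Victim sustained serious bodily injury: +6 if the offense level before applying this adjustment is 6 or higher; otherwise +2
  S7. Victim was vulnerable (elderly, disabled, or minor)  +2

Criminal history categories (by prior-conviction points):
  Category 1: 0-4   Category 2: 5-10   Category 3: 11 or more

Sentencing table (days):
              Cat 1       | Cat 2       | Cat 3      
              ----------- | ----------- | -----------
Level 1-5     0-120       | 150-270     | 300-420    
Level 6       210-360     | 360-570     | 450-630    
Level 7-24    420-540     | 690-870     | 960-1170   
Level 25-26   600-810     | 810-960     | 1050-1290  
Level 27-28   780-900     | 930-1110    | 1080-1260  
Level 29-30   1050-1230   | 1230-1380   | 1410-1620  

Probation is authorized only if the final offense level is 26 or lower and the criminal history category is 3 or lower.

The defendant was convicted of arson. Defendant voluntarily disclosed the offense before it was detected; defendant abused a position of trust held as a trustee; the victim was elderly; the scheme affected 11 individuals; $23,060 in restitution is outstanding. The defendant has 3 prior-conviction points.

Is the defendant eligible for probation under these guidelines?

Base offense level for arson: 15.
S1 applies (level before this adjustment is 15 ≥ 7, so +3): 15 + 3 = 18.
S2 applies: 18 − 1 = 17.
S3 applies: 17 + 3 = 20.
S5 applies: 20 + 1 = 21.
S7 applies: 21 + 2 = 23.
Final offense level: 23.
Criminal history: 3 prior points → Category 1 (0-4).
Level 23 falls in the 7-24 band.
Grid: Level 7-24 × Category 1 = 420-540 days.
Probation check: level 23 ≤ 26 and category 1 ≤ 3 → eligible.

Yes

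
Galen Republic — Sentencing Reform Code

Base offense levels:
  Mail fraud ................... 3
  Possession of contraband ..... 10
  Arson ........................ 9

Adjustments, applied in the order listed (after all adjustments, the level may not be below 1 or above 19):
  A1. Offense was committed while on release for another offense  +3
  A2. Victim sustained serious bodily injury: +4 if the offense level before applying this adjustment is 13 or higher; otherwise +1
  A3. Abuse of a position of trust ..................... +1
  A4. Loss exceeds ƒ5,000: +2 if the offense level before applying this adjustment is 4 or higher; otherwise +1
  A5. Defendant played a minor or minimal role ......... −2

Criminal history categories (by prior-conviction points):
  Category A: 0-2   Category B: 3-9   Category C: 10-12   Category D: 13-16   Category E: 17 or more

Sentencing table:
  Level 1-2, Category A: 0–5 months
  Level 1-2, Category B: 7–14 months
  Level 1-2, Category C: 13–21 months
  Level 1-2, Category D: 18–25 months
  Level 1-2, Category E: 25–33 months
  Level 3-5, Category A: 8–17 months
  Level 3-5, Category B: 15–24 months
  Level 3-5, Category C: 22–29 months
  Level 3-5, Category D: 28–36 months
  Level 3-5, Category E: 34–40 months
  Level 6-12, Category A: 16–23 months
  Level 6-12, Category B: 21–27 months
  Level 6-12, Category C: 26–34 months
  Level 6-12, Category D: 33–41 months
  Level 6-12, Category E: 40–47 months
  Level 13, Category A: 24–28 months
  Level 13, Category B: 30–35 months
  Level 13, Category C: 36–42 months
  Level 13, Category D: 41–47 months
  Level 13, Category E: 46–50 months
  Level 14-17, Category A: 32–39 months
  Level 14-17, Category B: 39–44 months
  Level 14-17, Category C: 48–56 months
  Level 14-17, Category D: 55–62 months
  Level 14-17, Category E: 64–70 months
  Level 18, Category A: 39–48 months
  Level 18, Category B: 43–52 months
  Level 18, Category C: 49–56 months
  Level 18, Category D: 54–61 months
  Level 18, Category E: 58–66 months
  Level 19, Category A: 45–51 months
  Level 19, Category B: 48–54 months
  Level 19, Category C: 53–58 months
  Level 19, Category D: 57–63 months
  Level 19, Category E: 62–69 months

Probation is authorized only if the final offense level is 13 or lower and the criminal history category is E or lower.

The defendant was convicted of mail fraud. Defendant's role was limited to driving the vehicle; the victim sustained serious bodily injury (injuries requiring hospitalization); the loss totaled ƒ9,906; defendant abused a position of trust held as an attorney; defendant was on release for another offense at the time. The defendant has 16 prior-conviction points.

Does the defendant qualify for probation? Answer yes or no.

Base offense level for mail fraud: 3.
A1 applies: 3 + 3 = 6.
A2 applies (level before this adjustment is 6 < 13, so +1): 6 + 1 = 7.
A3 applies: 7 + 1 = 8.
A4 applies (level before this adjustment is 8 ≥ 4, so +2): 8 + 2 = 10.
A5 applies: 10 − 2 = 8.
Final offense level: 8.
Criminal history: 16 prior points → Category D (13-16).
Level 8 falls in the 6-12 band.
Grid: Level 6-12 × Category D = 33-41 months.
Probation check: level 8 ≤ 13 and category D ≤ E → eligible.

Yes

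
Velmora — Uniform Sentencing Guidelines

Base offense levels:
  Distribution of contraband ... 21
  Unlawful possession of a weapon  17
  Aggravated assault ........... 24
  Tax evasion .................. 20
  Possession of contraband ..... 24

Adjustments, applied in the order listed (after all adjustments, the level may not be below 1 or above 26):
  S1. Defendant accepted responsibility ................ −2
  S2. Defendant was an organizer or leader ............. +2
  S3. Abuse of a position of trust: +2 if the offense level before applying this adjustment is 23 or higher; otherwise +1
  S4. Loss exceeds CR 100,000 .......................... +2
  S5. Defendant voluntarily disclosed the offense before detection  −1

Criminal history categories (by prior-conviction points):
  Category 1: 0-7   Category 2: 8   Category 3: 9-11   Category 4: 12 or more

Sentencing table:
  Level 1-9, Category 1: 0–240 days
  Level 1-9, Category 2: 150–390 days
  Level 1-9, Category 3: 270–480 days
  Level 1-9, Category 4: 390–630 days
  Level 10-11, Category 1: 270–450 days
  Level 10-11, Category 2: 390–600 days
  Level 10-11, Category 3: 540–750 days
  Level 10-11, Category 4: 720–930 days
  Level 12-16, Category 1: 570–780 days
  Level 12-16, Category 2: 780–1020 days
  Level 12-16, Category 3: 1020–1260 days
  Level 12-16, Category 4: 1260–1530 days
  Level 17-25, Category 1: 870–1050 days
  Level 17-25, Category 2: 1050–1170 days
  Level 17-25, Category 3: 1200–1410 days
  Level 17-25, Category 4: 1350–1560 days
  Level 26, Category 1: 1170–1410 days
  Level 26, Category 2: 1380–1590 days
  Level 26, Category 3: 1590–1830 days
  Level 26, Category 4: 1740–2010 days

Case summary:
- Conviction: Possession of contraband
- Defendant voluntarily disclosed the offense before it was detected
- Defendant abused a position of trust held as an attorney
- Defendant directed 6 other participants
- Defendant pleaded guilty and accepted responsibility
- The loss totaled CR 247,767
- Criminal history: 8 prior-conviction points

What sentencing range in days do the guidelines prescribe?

Base offense level for possession of contraband: 24.
S1 applies: 24 − 2 = 22.
S2 applies: 22 + 2 = 24.
S3 applies (level before this adjustment is 24 ≥ 23, so +2): 24 + 2 = 26.
S4 applies: 26 + 2 = 28.
S5 applies: 28 − 1 = 27.
Level 27 exceeds the maximum of 26; capped at 26.
Final offense level: 26.
Criminal history: 8 prior points → Category 2 (8).
Level 26 falls in the 26 band.
Grid: Level 26 × Category 2 = 1380-1590 days.

1380-1590 days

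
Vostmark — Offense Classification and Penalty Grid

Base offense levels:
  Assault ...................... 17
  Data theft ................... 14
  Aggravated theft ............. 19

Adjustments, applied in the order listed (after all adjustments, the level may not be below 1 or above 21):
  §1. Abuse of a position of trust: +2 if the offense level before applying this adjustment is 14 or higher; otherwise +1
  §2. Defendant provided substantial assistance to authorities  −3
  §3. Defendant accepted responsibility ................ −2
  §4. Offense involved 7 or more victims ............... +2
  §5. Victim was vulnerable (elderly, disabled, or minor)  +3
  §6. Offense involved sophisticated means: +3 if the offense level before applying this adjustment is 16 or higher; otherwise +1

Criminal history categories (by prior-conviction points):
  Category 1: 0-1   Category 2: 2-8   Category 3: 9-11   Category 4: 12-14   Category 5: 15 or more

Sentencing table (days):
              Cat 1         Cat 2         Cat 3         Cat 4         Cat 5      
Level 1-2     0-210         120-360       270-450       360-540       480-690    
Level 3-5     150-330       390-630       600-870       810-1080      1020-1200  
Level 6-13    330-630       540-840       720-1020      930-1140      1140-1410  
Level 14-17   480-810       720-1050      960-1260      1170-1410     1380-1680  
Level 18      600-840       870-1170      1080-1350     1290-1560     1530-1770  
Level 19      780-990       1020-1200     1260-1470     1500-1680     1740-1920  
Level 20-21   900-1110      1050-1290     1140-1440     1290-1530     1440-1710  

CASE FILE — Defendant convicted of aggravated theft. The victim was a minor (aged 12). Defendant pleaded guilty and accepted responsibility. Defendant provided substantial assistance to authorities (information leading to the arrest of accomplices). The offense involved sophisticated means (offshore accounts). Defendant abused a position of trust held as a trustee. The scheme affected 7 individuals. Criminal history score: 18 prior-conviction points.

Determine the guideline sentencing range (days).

1440-1710 days

Base offense level for aggravated theft: 19.
§1 applies (level before this adjustment is 19 ≥ 14, so +2): 19 + 2 = 21.
§2 applies: 21 − 3 = 18.
§3 applies: 18 − 2 = 16.
§4 applies: 16 + 2 = 18.
§5 applies: 18 + 3 = 21.
§6 applies (level before this adjustment is 21 ≥ 16, so +3): 21 + 3 = 24.
Level 24 exceeds the maximum of 21; capped at 21.
Final offense level: 21.
Criminal history: 18 prior points → Category 5 (15+).
Level 21 falls in the 20-21 band.
Grid: Level 20-21 × Category 5 = 1440-1710 days.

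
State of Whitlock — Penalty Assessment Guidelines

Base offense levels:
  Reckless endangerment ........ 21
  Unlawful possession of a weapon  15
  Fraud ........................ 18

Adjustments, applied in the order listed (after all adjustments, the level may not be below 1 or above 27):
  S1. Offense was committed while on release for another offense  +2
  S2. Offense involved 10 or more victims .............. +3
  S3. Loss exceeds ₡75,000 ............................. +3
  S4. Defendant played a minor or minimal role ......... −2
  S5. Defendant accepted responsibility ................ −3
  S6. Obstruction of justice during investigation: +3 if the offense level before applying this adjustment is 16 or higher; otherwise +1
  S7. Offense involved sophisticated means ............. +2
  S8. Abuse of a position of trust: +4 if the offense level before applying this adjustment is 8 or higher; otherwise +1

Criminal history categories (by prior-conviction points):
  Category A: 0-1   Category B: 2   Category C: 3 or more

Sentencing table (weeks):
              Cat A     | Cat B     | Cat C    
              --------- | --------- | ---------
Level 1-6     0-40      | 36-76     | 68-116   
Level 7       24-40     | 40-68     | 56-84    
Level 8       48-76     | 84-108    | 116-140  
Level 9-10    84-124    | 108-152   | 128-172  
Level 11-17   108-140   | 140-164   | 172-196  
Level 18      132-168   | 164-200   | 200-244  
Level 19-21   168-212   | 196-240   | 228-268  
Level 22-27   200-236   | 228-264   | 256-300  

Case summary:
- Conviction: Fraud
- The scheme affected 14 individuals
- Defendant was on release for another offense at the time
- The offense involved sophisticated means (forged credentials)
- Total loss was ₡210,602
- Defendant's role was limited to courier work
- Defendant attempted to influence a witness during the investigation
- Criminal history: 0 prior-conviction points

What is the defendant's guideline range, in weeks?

Base offense level for fraud: 18.
S1 applies: 18 + 2 = 20.
S2 applies: 20 + 3 = 23.
S3 applies: 23 + 3 = 26.
S4 applies: 26 − 2 = 24.
S5 does not apply.
S6 applies (level before this adjustment is 24 ≥ 16, so +3): 24 + 3 = 27.
S7 applies: 27 + 2 = 29.
S8 does not apply.
Level 29 exceeds the maximum of 27; capped at 27.
Final offense level: 27.
Criminal history: 0 prior points → Category A (0-1).
Level 27 falls in the 22-27 band.
Grid: Level 22-27 × Category A = 200-236 weeks.

200-236 weeks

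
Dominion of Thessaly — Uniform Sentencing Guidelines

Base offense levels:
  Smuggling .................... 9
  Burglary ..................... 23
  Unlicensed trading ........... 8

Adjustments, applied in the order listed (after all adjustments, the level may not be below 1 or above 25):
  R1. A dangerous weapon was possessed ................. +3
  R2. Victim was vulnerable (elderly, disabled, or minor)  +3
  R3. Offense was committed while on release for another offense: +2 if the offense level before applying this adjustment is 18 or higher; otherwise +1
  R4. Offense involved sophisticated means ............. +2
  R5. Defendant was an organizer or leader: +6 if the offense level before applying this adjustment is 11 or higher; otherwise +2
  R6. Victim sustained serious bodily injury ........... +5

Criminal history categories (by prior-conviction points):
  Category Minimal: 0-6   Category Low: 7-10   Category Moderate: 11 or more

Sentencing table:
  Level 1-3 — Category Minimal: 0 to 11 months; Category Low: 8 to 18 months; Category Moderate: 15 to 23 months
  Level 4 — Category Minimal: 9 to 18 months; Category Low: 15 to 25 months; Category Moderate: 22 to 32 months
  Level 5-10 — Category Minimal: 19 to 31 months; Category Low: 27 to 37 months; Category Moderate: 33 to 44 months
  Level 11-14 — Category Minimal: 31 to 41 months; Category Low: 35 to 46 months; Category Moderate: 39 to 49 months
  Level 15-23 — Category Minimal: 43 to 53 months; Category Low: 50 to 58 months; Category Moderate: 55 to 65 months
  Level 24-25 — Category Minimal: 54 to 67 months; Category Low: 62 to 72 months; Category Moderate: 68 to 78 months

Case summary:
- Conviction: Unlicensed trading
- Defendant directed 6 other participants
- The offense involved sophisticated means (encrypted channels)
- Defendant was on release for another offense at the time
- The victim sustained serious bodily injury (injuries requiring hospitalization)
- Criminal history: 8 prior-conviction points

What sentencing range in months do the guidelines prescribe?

50-58 months

Base offense level for unlicensed trading: 8.
R1 does not apply.
R3 applies (level before this adjustment is 8 < 18, so +1): 8 + 1 = 9.
R4 applies: 9 + 2 = 11.
R5 applies (level before this adjustment is 11 ≥ 11, so +6): 11 + 6 = 17.
R6 applies: 17 + 5 = 22.
Final offense level: 22.
Criminal history: 8 prior points → Category Low (7-10).
Level 22 falls in the 15-23 band.
Grid: Level 15-23 × Category Low = 50-58 months.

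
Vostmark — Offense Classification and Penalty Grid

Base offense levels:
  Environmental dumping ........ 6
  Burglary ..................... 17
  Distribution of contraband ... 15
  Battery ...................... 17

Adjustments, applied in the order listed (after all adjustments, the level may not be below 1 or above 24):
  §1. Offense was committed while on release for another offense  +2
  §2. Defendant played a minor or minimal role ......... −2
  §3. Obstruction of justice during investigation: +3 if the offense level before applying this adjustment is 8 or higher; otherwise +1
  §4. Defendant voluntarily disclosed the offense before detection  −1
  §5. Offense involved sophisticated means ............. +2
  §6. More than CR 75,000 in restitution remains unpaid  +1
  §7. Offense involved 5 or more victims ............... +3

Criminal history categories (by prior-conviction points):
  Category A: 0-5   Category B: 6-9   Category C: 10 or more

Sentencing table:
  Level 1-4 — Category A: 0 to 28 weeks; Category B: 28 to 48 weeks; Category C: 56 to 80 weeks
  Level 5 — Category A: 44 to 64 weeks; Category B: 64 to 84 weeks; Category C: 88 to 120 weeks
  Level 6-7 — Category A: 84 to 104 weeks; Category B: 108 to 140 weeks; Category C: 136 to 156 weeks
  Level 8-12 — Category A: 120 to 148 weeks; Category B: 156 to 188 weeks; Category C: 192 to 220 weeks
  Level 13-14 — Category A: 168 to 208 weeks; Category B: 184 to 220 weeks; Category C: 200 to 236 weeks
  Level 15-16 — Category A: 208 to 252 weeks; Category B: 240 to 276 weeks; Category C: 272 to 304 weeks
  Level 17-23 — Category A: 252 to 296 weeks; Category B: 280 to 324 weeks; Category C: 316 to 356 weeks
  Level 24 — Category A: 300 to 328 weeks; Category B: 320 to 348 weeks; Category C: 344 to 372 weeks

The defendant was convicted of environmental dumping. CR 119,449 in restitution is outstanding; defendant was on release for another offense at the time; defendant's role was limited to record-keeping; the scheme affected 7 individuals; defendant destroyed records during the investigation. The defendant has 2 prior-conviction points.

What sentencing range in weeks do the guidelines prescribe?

120-148 weeks

Base offense level for environmental dumping: 6.
§1 applies: 6 + 2 = 8.
§2 applies: 8 − 2 = 6.
§3 applies (level before this adjustment is 6 < 8, so +1): 6 + 1 = 7.
§6 applies: 7 + 1 = 8.
§7 applies: 8 + 3 = 11.
Final offense level: 11.
Criminal history: 2 prior points → Category A (0-5).
Level 11 falls in the 8-12 band.
Grid: Level 8-12 × Category A = 120-148 weeks.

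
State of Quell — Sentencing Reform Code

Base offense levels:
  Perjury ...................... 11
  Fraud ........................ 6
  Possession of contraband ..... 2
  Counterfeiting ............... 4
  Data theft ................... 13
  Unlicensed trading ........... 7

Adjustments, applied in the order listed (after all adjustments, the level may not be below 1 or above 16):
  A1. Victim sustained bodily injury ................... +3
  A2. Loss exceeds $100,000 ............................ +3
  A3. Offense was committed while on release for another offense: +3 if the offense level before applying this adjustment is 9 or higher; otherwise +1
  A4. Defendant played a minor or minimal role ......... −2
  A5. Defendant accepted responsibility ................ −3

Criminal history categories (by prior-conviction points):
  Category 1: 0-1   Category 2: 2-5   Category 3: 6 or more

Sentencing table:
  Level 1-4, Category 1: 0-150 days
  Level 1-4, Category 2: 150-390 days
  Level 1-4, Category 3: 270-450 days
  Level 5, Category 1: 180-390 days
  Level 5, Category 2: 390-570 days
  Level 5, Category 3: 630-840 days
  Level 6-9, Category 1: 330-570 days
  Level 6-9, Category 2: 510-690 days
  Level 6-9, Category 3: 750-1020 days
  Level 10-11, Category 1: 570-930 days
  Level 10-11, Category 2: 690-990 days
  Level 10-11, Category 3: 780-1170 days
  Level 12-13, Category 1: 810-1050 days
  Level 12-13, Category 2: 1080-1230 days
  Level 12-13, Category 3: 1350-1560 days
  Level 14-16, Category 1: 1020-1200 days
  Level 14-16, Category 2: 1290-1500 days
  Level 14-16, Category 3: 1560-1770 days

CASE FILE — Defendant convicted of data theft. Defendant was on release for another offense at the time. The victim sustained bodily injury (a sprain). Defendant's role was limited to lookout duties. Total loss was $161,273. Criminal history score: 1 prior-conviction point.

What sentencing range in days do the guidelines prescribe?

1020-1200 days

Base offense level for data theft: 13.
A1 applies: 13 + 3 = 16.
A2 applies: 16 + 3 = 19.
A3 applies (level before this adjustment is 19 ≥ 9, so +3): 19 + 3 = 22.
A4 applies: 22 − 2 = 20.
Level 20 exceeds the maximum of 16; capped at 16.
Final offense level: 16.
Criminal history: 1 prior point → Category 1 (0-1).
Level 16 falls in the 14-16 band.
Grid: Level 14-16 × Category 1 = 1020-1200 days.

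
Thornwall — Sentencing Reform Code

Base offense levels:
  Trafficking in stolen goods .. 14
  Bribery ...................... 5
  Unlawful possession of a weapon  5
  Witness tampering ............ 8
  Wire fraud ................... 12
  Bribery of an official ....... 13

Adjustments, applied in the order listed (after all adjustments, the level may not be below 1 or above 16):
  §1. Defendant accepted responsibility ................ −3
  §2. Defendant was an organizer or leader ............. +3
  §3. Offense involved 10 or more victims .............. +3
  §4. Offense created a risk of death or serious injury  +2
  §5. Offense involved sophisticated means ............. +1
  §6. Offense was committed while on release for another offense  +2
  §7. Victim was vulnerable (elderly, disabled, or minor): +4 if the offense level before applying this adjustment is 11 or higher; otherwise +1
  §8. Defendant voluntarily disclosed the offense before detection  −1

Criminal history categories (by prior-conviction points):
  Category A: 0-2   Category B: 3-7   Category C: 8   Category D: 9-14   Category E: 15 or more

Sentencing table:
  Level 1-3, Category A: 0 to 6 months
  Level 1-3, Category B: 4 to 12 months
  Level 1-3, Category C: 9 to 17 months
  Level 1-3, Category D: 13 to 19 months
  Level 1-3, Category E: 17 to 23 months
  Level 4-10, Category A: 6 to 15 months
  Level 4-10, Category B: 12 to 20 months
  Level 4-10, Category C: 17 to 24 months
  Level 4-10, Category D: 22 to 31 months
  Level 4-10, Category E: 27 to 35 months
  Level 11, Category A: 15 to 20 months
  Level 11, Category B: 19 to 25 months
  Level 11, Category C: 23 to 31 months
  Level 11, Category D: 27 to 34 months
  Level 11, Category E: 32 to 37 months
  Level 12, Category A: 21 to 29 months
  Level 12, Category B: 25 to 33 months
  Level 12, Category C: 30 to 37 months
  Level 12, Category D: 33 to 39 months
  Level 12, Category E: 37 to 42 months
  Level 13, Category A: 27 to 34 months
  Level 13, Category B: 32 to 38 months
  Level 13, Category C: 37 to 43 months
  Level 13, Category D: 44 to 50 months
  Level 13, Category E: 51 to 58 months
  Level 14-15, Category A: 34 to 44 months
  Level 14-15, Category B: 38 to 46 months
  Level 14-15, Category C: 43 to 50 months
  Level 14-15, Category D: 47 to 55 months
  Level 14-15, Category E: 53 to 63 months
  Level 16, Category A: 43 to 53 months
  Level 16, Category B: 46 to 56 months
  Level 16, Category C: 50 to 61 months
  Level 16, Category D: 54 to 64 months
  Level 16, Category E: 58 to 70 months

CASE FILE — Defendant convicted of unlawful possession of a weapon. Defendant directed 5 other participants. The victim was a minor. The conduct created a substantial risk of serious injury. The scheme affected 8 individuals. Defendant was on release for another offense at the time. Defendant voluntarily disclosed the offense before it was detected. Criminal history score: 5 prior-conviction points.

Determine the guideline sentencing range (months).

Base offense level for unlawful possession of a weapon: 5.
§1 does not apply.
§2 applies: 5 + 3 = 8.
§3 does not apply.
§4 applies: 8 + 2 = 10.
§6 applies: 10 + 2 = 12.
§7 applies (level before this adjustment is 12 ≥ 11, so +4): 12 + 4 = 16.
§8 applies: 16 − 1 = 15.
Final offense level: 15.
Criminal history: 5 prior points → Category B (3-7).
Level 15 falls in the 14-15 band.
Grid: Level 14-15 × Category B = 38-46 months.

38-46 months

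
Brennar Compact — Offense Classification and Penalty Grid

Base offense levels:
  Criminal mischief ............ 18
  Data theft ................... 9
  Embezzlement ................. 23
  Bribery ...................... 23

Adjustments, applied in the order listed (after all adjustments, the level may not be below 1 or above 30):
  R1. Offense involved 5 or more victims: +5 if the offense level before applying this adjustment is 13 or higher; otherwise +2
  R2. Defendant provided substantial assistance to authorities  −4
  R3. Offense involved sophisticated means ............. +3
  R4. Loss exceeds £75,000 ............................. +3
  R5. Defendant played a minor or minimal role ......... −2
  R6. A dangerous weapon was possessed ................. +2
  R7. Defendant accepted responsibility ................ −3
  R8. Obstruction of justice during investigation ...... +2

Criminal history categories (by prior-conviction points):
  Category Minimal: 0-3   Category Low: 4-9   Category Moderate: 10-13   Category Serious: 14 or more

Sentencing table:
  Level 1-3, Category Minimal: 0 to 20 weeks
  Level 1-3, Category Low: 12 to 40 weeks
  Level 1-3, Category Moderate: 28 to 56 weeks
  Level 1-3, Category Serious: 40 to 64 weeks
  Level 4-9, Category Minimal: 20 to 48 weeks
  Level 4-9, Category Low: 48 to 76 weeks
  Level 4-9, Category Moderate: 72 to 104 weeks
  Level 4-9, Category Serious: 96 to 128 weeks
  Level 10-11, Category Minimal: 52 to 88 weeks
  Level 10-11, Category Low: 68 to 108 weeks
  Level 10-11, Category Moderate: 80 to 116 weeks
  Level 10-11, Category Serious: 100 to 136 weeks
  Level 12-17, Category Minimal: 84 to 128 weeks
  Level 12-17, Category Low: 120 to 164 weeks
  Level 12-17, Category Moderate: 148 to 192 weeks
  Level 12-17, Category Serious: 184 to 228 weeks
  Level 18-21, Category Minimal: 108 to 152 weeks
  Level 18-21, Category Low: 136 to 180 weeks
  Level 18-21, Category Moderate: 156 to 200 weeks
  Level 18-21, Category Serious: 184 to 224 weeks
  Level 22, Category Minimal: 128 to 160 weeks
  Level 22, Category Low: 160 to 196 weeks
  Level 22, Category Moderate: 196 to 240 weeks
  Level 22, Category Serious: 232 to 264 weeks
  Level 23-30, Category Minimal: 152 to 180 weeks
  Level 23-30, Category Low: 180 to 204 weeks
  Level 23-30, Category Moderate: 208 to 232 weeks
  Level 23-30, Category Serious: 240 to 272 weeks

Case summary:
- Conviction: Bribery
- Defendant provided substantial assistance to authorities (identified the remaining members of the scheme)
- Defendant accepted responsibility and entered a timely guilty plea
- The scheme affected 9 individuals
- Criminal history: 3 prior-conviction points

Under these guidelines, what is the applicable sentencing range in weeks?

108-152 weeks

Base offense level for bribery: 23.
R1 applies (level before this adjustment is 23 ≥ 13, so +5): 23 + 5 = 28.
R2 applies: 28 − 4 = 24.
R3 does not apply.
R4 does not apply.
R5 does not apply.
R7 applies: 24 − 3 = 21.
Final offense level: 21.
Criminal history: 3 prior points → Category Minimal (0-3).
Level 21 falls in the 18-21 band.
Grid: Level 18-21 × Category Minimal = 108-152 weeks.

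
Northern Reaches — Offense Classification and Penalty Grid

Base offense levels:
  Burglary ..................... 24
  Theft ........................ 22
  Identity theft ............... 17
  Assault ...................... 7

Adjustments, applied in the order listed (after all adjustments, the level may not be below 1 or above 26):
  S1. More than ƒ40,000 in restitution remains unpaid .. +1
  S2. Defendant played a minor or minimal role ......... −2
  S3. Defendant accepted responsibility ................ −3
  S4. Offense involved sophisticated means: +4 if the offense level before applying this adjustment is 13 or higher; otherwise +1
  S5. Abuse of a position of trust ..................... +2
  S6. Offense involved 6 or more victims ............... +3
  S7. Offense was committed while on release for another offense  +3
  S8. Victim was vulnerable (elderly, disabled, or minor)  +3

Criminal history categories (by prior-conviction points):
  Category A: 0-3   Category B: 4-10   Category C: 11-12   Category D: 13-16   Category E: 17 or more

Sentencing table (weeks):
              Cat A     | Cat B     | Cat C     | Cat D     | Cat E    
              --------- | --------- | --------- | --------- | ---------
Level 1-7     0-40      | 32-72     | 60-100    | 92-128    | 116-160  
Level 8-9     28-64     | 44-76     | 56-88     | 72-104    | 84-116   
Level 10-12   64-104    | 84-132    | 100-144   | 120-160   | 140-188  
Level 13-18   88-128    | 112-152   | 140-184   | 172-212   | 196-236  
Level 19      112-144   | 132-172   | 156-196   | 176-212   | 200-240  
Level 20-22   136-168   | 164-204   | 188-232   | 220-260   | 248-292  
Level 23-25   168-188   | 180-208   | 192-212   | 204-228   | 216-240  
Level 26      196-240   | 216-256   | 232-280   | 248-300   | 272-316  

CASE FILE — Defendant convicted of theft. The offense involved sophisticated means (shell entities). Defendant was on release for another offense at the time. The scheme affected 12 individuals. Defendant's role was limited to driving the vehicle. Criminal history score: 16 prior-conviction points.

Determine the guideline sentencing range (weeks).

248-300 weeks

Base offense level for theft: 22.
S2 applies: 22 − 2 = 20.
S3 does not apply.
S4 applies (level before this adjustment is 20 ≥ 13, so +4): 20 + 4 = 24.
S5 does not apply.
S6 applies: 24 + 3 = 27.
S7 applies: 27 + 3 = 30.
Level 30 exceeds the maximum of 26; capped at 26.
Final offense level: 26.
Criminal history: 16 prior points → Category D (13-16).
Level 26 falls in the 26 band.
Grid: Level 26 × Category D = 248-300 weeks.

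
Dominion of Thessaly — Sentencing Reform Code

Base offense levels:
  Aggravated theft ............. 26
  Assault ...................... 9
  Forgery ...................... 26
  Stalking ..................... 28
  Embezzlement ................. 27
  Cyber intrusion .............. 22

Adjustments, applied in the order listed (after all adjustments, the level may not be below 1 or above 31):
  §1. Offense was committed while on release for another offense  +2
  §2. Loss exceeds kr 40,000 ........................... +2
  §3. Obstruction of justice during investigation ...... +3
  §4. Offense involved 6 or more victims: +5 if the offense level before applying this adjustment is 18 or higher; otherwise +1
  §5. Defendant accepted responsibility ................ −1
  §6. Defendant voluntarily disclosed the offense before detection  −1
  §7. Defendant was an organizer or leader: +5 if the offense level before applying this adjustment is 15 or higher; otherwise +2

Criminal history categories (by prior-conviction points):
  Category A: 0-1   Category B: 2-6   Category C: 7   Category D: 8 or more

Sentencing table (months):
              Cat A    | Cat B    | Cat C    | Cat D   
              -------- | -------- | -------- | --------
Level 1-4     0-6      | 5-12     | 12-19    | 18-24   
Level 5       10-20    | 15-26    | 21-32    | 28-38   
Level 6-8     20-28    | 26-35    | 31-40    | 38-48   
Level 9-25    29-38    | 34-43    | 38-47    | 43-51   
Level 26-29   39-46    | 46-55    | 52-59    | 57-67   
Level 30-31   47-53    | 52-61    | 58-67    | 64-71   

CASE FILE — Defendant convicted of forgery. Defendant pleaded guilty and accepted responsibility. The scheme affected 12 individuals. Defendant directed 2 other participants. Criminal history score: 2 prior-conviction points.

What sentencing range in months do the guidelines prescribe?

Base offense level for forgery: 26.
§3 does not apply.
§4 applies (level before this adjustment is 26 ≥ 18, so +5): 26 + 5 = 31.
§5 applies: 31 − 1 = 30.
§7 applies (level before this adjustment is 30 ≥ 15, so +5): 30 + 5 = 35.
Level 35 exceeds the maximum of 31; capped at 31.
Final offense level: 31.
Criminal history: 2 prior points → Category B (2-6).
Level 31 falls in the 30-31 band.
Grid: Level 30-31 × Category B = 52-61 months.

52-61 months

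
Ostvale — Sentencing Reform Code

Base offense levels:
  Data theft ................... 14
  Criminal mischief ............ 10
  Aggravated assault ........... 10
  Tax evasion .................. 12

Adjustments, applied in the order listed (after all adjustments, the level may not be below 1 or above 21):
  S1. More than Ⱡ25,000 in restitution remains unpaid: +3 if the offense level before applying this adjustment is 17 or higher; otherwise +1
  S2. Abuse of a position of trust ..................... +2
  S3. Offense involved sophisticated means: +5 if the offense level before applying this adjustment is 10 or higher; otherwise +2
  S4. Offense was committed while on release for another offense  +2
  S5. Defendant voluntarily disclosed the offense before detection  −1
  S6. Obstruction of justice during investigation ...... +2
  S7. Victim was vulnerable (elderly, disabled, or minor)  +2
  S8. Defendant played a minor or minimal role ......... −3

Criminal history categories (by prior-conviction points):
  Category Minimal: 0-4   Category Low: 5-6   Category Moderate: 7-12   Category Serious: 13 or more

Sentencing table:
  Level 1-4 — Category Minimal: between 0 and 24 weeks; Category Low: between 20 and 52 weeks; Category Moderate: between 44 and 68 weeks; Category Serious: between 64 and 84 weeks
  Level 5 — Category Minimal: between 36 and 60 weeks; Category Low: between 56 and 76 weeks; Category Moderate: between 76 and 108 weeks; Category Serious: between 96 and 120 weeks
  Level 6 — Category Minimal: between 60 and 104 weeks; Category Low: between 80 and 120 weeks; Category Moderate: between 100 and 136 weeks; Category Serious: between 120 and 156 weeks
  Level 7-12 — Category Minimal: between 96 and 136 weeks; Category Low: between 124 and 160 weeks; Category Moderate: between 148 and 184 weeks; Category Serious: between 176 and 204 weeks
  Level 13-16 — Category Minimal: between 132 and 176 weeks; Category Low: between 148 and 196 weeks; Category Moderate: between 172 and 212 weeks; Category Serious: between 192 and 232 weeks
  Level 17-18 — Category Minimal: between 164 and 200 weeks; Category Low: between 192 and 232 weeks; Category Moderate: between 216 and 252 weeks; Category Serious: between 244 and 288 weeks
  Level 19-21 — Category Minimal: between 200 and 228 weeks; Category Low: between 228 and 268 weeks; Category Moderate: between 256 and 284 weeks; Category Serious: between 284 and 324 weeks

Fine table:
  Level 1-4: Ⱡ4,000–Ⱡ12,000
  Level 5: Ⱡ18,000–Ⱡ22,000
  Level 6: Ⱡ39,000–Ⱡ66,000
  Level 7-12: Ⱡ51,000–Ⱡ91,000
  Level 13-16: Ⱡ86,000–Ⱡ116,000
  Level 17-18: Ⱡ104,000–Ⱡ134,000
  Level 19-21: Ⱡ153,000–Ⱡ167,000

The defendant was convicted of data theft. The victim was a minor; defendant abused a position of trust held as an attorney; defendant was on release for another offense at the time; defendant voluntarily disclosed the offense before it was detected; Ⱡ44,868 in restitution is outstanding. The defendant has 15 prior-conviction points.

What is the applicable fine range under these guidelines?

Base offense level for data theft: 14.
S1 applies (level before this adjustment is 14 < 17, so +1): 14 + 1 = 15.
S2 applies: 15 + 2 = 17.
S3 does not apply.
S4 applies: 17 + 2 = 19.
S5 applies: 19 − 1 = 18.
S7 applies: 18 + 2 = 20.
Final offense level: 20.
Level 20 falls in the 19-21 band.
Fine table: Level 19-21 → Ⱡ153,000–Ⱡ167,000.

Ⱡ153,000–Ⱡ167,000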